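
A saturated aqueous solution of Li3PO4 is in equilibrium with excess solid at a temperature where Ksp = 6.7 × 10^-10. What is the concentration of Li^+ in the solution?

Li3PO4(s) ⇌ 3 Li^+(aq) + PO4^3-(aq)
Ksp = [Li^+]^3[PO4^3-]
With molar solubility s: [Li^+] = 3s, [PO4^3-] = s.
So Ksp = (3s)^3 × s = 27s^4
s = (6.7 × 10^-10 / 27)^(1/4) = 2.23 × 10^-3 M
[Li^+] = 3s = 6.7 × 10^-3 M

[Li^+] = 6.7 × 10^-3 M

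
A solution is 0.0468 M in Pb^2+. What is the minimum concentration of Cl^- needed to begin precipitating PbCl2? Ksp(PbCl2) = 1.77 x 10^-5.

PbCl2(s) <=> Pb^2+ + 2 Cl^-
Ksp = [Pb^2+][Cl^-]^2
Precipitation begins when Q = Ksp. With [Pb^2+] = 0.0468 M:
1.77 x 10^-5 = (0.0468) × [Cl^-]^2
[Cl^-] = (1.77 x 10^-5 / 4.68 × 10^-2)^(1/2) = 1.94 × 10^-2 M

[Cl^-] ≈ 1.94 × 10^-2 M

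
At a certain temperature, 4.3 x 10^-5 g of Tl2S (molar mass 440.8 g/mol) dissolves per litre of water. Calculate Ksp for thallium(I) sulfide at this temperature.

Ksp = 3.7 x 10^-21

Molar solubility s = (4.3 x 10^-5 g/L) / (440.8 g/mol) = 9.75 × 10^-8 M.
Tl2S(s) ⇌ 2 Tl^+ + S^2-
If s mol/L of Tl2S dissolves, [Tl^+] = 2s and [S^2-] = s.
Ksp = [Tl^+]^2[S^2-]
Substituting: Ksp = (2s)^2s = 4s^3
Ksp = 4 × (9.75 × 10^-8)^3 = 3.7 x 10^-21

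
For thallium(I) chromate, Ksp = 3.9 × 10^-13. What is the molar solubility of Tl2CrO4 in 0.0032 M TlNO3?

3.8 × 10^-8 M

Tl2CrO4(s) <=> 2 Tl^+(aq) + CrO4^2-(aq)
Ksp = [Tl^+]^2[CrO4^2-]
Let s be the molar solubility in this solution. [Tl^+] = 0.0032 + 2s ≈ 0.0032, [CrO4^2-] = s (Ksp is small, so little additional dissolves).
Ksp ≈ (0.0032)^2 × s
s = 3.8 × 10^-8 M
Check: 2s = 7.6 × 10^-8 ≪ 0.0032, so the approximation is valid.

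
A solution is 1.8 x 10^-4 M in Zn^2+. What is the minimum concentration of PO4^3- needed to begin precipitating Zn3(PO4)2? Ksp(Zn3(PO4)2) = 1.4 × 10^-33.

Zn3(PO4)2(s) ⇌ 3 Zn^2+ + 2 PO4^3-
Ksp = [Zn^2+]^3[PO4^3-]^2
Precipitation begins when Q = Ksp. With [Zn^2+] = 1.8 x 10^-4 M:
1.4 × 10^-33 = (1.8 x 10^-4)^3 × [PO4^3-]^2
[PO4^3-] = (1.4 × 10^-33 / 5.83 x 10^-12)^(1/2) = 1.5 x 10^-11 M

[PO4^3-] ≈ 1.5e-11 M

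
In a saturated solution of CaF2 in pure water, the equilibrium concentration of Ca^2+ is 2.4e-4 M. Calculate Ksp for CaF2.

CaF2(s) ⇌ Ca^2+(aq) + 2 F^-(aq)
Stoichiometry gives [F^-] = (2/1)[Ca^2+] = 4.80 x 10^-4 M.
Ksp = [Ca^2+][F^-]^2
Ksp = 2.4 x 10^-4 × (4.80 × 10^-4)^2 = 5.5 × 10^-11

Ksp = 5.5 x 10^-11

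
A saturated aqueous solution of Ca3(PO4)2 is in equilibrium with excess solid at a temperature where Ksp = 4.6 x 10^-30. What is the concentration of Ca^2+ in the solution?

Ca3(PO4)2(s) ⇌ 3 Ca^2+ + 2 PO4^3-
Ksp = [Ca^2+]^3[PO4^3-]^2
Let s = molar solubility. Then [Ca^2+] = 3s and [PO4^3-] = 2s.
So Ksp = (3s)^3 × (2s)^2 = 108s^5
Solving, s = (4.6 x 10^-30/108)^(1/5) = 5.32 × 10^-7 M
[Ca^2+] = 3s = 1.6 × 10^-6 M

[Ca^2+] ≈ 1.6e-6 M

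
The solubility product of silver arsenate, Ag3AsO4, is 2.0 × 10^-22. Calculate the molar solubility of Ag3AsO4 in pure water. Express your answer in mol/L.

Ag3AsO4(s) ⇌ 3 Ag^+(aq) + AsO4^3-(aq)
Ksp = [Ag^+]^3[AsO4^3-]
Let s = molar solubility. Then [Ag^+] = 3s and [AsO4^3-] = s.
Substituting: Ksp = (3s)^3s = 27s^4
s = (2.0 × 10^-22 / 27)^(1/4) = 1.6 x 10^-6 M

1.6 × 10^-6 M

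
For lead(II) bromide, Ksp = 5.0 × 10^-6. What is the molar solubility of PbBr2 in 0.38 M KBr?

s = 3.5 x 10^-5 M

PbBr2(s) <=> Pb^2+(aq) + 2 Br^-(aq)
Ksp = [Pb^2+][Br^-]^2
Let s = moles of PbBr2 that dissolve per litre. [Pb^2+] = s, [Br^-] = 0.38 + 2s ≈ 0.38 (since Br^- from KBr dominates).
Ksp ≈ s × (0.38)^2
s = 3.5 x 10^-5 M
Check: 2s = 6.9 x 10^-5 ≪ 0.38, so the approximation is valid.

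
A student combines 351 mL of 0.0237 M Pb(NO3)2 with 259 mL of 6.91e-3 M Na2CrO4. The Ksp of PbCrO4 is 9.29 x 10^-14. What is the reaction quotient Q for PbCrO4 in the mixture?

Total volume = 351 + 259 = 610 mL.
[Pb^2+] = 2.37 × 10^-2 × (351/610) = 1.364 × 10^-2 M
[CrO4^2-] = 6.91 x 10^-3 × (259/610) = 2.934 × 10^-3 M
PbCrO4(s) ⇌ Pb^2+(aq) + CrO4^2-(aq), so Q = [Pb^2+][CrO4^2-]
Q = (1.364 x 10^-2)(2.934 × 10^-3) = 4.00 x 10^-5
Q > Ksp, so PbCrO4 will precipitate.

Q ≈ 4.00 × 10^-5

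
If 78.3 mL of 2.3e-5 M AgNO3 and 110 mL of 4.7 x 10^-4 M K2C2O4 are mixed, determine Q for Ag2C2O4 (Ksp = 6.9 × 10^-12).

Q ≈ 2.5 × 10^-14

Total volume = 78.3 + 110 = 188.3 mL.
[Ag^+] = 2.3 x 10^-5 × (78.3/188.3) = 9.56 x 10^-6 M
[C2O4^2-] = 4.7 × 10^-4 × (110/188.3) = 2.75 × 10^-4 M
Ag2C2O4(s) <=> 2 Ag^+(aq) + C2O4^2-(aq), so Q = [Ag^+]^2[C2O4^2-]
Q = (9.56 x 10^-6)^2(2.75 × 10^-4) = 2.5 × 10^-14
Q < Ksp, so no precipitate of Ag2C2O4 forms.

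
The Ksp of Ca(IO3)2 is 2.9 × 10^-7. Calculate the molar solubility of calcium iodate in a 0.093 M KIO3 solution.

Ca(IO3)2(s) ⇌ Ca^2+ + 2 IO3^-
Ksp = [Ca^2+][IO3^-]^2
Let s be the molar solubility in this solution. [Ca^2+] = s, [IO3^-] = 0.093 + 2s ≈ 0.093 (Ksp is small, so little additional dissolves).
Ksp ≈ s × (0.093)^2
s = 3.4 × 10^-5 M
Check: 2s = 6.7 × 10^-5 ≪ 0.093, so the approximation is valid.

s ≈ 3.4e-5 M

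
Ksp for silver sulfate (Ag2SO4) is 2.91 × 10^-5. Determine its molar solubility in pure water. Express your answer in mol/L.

Ag2SO4(s) ⇌ 2 Ag^+ + SO4^2-
Ksp = [Ag^+]^2[SO4^2-]
Let s = molar solubility. Then [Ag^+] = 2s and [SO4^2-] = s.
Substituting: Ksp = (2s)^2s = 4s^3
s = (2.91 × 10^-5 / 4)^(1/3) = 1.94 × 10^-2 M

s = 0.0194 M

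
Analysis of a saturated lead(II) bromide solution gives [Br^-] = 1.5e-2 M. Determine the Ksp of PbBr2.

Ksp = 1.7 × 10^-6

PbBr2(s) ⇌ Pb^2+ + 2 Br^-
Stoichiometry gives [Pb^2+] = (1/2)[Br^-] = 7.50 x 10^-3 M.
Ksp = [Pb^2+][Br^-]^2
Ksp = 7.50 x 10^-3 × (1.5 x 10^-2)^2 = 1.7 x 10^-6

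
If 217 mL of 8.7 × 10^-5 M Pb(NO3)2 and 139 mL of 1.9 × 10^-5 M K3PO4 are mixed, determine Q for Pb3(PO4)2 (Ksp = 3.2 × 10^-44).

Total volume = 217 + 139 = 356 mL.
[Pb^2+] = 8.7 x 10^-5 × (217/356) = 5.30 x 10^-5 M
[PO4^3-] = 1.9 × 10^-5 × (139/356) = 7.42 x 10^-6 M
Pb3(PO4)2(s) ⇌ 3 Pb^2+(aq) + 2 PO4^3-(aq), so Q = [Pb^2+]^3[PO4^3-]^2
Q = (5.30 × 10^-5)^3(7.42 × 10^-6)^2 = 8.2 × 10^-24
Q > Ksp, so Pb3(PO4)2 will precipitate.

8.2 × 10^-24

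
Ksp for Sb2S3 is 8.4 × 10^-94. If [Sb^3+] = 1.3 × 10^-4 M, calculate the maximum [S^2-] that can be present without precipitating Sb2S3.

Sb2S3(s) <=> 2 Sb^3+ + 3 S^2-
Ksp = [Sb^3+]^2[S^2-]^3
Precipitation begins when Q = Ksp. With [Sb^3+] = 1.3 × 10^-4 M:
8.4 × 10^-94 = (1.3 × 10^-4)^2 × [S^2-]^3
[S^2-] = (8.4 × 10^-94 / 1.69 x 10^-8)^(1/3) = 3.7 × 10^-29 M

[S^2-] = 3.7 x 10^-29 M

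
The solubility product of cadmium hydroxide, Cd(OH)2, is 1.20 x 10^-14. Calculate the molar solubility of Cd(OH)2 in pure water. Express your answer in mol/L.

s ≈ 1.44e-5 M

Cd(OH)2(s) <=> Cd^2+ + 2 OH^-
Ksp = [Cd^2+][OH^-]^2
With molar solubility s: [Cd^2+] = s, [OH^-] = 2s.
Substituting: Ksp = s(2s)^2 = 4s^3
s = (1.20 x 10^-14 / 4)^(1/3) = 1.44 × 10^-5 M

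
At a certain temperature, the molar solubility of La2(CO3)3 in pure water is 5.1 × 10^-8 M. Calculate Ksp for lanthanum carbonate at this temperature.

La2(CO3)3(s) ⇌ 2 La^3+ + 3 CO3^2-
For each mole of La2(CO3)3 that dissolves: [La^3+] = 2s, [CO3^2-] = 3s.
Ksp = [La^3+]^2[CO3^2-]^3
So Ksp = (2s)^2 × (3s)^3 = 108s^5
Ksp = 108 × (5.1 × 10^-8)^5 = 3.7 x 10^-35

3.7 x 10^-35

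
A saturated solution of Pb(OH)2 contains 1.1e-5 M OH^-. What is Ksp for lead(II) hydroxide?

Ksp = 6.7e-16

Pb(OH)2(s) <=> Pb^2+ + 2 OH^-
Stoichiometry gives [Pb^2+] = (1/2)[OH^-] = 5.50 x 10^-6 M.
Ksp = [Pb^2+][OH^-]^2
Ksp = 5.50 × 10^-6 × (1.1 × 10^-5)^2 = 6.7 x 10^-16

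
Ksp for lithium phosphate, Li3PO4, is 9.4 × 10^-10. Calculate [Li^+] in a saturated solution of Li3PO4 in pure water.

Li3PO4(s) <=> 3 Li^+ + PO4^3-
Ksp = [Li^+]^3[PO4^3-]
For each mole of Li3PO4 that dissolves: [Li^+] = 3s, [PO4^3-] = s.
So Ksp = (3s)^3 × s = 27s^4
Solving, s = (9.4 × 10^-10/27)^(1/4) = 2.43 x 10^-3 M
[Li^+] = 3s = 7.3 x 10^-3 M

[Li^+] ≈ 7.3 × 10^-3 M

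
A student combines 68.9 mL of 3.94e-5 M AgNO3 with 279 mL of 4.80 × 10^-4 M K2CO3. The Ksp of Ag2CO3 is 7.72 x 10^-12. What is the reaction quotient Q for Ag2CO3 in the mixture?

Q = 2.34 x 10^-14

Total volume = 68.9 + 279 = 347.9 mL.
[Ag^+] = 3.94 × 10^-5 × (68.9/347.9) = 7.803 × 10^-6 M
[CO3^2-] = 4.80 × 10^-4 × (279/347.9) = 3.849 × 10^-4 M
Ag2CO3(s) <=> 2 Ag^+(aq) + CO3^2-(aq), so Q = [Ag^+]^2[CO3^2-]
Q = (7.803 × 10^-6)^2(3.849 x 10^-4) = 2.34 × 10^-14
Q < Ksp, so no precipitate of Ag2CO3 forms.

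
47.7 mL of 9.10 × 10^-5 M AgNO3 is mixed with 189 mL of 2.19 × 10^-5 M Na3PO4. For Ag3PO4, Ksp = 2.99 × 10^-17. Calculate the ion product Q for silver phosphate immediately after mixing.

1.08e-19

Total volume = 47.7 + 189 = 236.7 mL.
[Ag^+] = 9.10 × 10^-5 × (47.7/236.7) = 1.834 × 10^-5 M
[PO4^3-] = 2.19 × 10^-5 × (189/236.7) = 1.749 x 10^-5 M
Ag3PO4(s) <=> 3 Ag^+(aq) + PO4^3-(aq), so Q = [Ag^+]^3[PO4^3-]
Q = (1.834 x 10^-5)^3(1.749 × 10^-5) = 1.08 × 10^-19
Q < Ksp, so no precipitate of Ag3PO4 forms.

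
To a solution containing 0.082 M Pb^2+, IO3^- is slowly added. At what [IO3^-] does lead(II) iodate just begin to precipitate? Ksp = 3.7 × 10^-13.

Pb(IO3)2(s) <=> Pb^2+ + 2 IO3^-
Ksp = [Pb^2+][IO3^-]^2
Precipitation begins when Q = Ksp. With [Pb^2+] = 0.082 M:
3.7 × 10^-13 = (0.082) × [IO3^-]^2
[IO3^-] = (3.7 × 10^-13 / 8.2 × 10^-2)^(1/2) = 2.1 x 10^-6 M

[IO3^-] ≈ 2.1e-6 M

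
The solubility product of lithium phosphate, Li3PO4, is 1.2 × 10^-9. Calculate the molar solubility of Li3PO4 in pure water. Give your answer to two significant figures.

2.6e-3 M

Li3PO4(s) ⇌ 3 Li^+ + PO4^3-
Ksp = [Li^+]^3[PO4^3-]
Let s = molar solubility. Then [Li^+] = 3s and [PO4^3-] = s.
Substituting: Ksp = (3s)^3s = 27s^4
s = (1.2 × 10^-9 / 27)^(1/4) = 2.6 × 10^-3 M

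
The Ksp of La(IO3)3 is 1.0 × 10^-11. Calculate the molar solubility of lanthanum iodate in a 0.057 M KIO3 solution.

5.4e-8 M

La(IO3)3(s) <=> La^3+(aq) + 3 IO3^-(aq)
Ksp = [La^3+][IO3^-]^3
Let s be the molar solubility in this solution. [La^3+] = s, [IO3^-] = 0.057 + 3s ≈ 0.057 (common-ion effect: IO3^- is already 0.057 M).
Ksp ≈ s × (0.057)^3
s = 5.4 x 10^-8 M
Check: 3s = 1.6 x 10^-7 ≪ 0.057, so the approximation is valid.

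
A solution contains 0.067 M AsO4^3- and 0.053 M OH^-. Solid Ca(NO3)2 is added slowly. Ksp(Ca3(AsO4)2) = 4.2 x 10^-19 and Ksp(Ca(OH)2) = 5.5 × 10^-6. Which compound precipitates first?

Ca3(AsO4)2

Precipitation of each salt starts when its ion product equals its Ksp.
For Ca3(AsO4)2: 4.2 x 10^-19 = (0.067)^2 × [Ca^2+]^3  ⇒  [Ca^2+] = 4.5 × 10^-6 M.
For Ca(OH)2: 5.5 × 10^-6 = (0.053)^2 × [Ca^2+]  ⇒  [Ca^2+] = 2.0 × 10^-3 M.
The salt with the lower threshold [Ca^2+] precipitates first: Ca3(AsO4)2.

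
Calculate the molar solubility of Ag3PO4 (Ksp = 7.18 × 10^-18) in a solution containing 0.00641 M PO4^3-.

s = 3.46 x 10^-6 M

Ag3PO4(s) ⇌ 3 Ag^+ + PO4^3-
Ksp = [Ag^+]^3[PO4^3-]
If s mol/L dissolves here, [Ag^+] = 3s, [PO4^3-] = 0.00641 + s ≈ 0.00641 (since the PO4^3- already present dominates).
Ksp ≈ (3s)^3 × 0.00641
s = 3.46 × 10^-6 M
Check: s = 3.5 x 10^-6 ≪ 0.00641, so the approximation is valid.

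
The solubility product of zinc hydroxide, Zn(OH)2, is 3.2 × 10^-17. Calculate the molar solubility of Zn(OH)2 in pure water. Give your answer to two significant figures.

s ≈ 2.0e-6 M

Zn(OH)2(s) ⇌ Zn^2+ + 2 OH^-
Ksp = [Zn^2+][OH^-]^2
For each mole of Zn(OH)2 that dissolves: [Zn^2+] = s, [OH^-] = 2s.
Substituting: Ksp = s(2s)^2 = 4s^3
s = (3.2 × 10^-17 / 4)^(1/3) = 2.0 x 10^-6 M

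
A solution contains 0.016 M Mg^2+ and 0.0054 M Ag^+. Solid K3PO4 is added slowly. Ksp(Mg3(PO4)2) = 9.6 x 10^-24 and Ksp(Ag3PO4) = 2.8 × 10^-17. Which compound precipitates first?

Precipitation of each salt starts when its ion product equals its Ksp.
For Mg3(PO4)2: 9.6 x 10^-24 = (0.016)^3 × [PO4^3-]^2  ⇒  [PO4^3-] = 1.5 × 10^-9 M.
For Ag3PO4: 2.8 × 10^-17 = (0.0054)^3 × [PO4^3-]  ⇒  [PO4^3-] = 1.8 × 10^-10 M.
The salt with the lower threshold [PO4^3-] precipitates first: Ag3PO4.

Ag3PO4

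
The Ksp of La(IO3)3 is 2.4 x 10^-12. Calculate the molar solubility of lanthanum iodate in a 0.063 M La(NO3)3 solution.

1.1 × 10^-4 M

La(IO3)3(s) ⇌ La^3+ + 3 IO3^-
Ksp = [La^3+][IO3^-]^3
Let s be the molar solubility in this solution. [La^3+] = 0.063 + s ≈ 0.063, [IO3^-] = 3s (Ksp is small, so little additional dissolves).
Ksp ≈ 0.063 × (3s)^3
s = 1.1 × 10^-4 M
Check: s = 1.1 × 10^-4 ≪ 0.063, so the approximation is valid.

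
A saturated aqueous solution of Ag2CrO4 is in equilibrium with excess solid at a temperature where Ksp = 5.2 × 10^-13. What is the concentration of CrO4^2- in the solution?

Ag2CrO4(s) <=> 2 Ag^+ + CrO4^2-
Ksp = [Ag^+]^2[CrO4^2-]
Let s = molar solubility. Then [Ag^+] = 2s and [CrO4^2-] = s.
Substituting: Ksp = (2s)^2s = 4s^3
s^3 = 5.2 × 10^-13 / 4, so s = 5.07 x 10^-5 M
[CrO4^2-] = s = 5.1 × 10^-5 M

[CrO4^2-] = 5.1e-5 M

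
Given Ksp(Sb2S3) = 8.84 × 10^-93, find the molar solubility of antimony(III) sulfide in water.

Sb2S3(s) ⇌ 2 Sb^3+ + 3 S^2-
Ksp = [Sb^3+]^2[S^2-]^3
With molar solubility s: [Sb^3+] = 2s, [S^2-] = 3s.
Substituting: Ksp = (2s)^2(3s)^3 = 108s^5
s = (8.84 × 10^-93 / 108)^(1/5) = 1.52 × 10^-19 M

s ≈ 1.52e-19 M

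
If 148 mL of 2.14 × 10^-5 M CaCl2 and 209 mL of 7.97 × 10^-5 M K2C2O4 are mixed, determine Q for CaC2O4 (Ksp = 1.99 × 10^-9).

4.14e-10

Total volume = 148 + 209 = 357 mL.
[Ca^2+] = 2.14 x 10^-5 × (148/357) = 8.872 × 10^-6 M
[C2O4^2-] = 7.97 × 10^-5 × (209/357) = 4.666 × 10^-5 M
CaC2O4(s) ⇌ Ca^2+ + C2O4^2-, so Q = [Ca^2+][C2O4^2-]
Q = (8.872 × 10^-6)(4.666 × 10^-5) = 4.14 × 10^-10
Q < Ksp, so no precipitate of CaC2O4 forms.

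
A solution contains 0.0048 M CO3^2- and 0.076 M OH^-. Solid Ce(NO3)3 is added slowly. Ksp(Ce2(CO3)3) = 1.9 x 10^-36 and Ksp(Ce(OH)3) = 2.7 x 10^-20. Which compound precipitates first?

Precipitation of each salt starts when its ion product equals its Ksp.
For Ce2(CO3)3: 1.9 x 10^-36 = (0.0048)^3 × [Ce^3+]^2  ⇒  [Ce^3+] = 4.1 x 10^-15 M.
For Ce(OH)3: 2.7 x 10^-20 = (0.076)^3 × [Ce^3+]  ⇒  [Ce^3+] = 6.2 x 10^-17 M.
The salt with the lower threshold [Ce^3+] precipitates first: Ce(OH)3.

Ce(OH)3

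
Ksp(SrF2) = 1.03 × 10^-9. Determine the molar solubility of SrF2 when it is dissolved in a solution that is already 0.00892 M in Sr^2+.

SrF2(s) ⇌ Sr^2+(aq) + 2 F^-(aq)
Ksp = [Sr^2+][F^-]^2
Let s = moles of SrF2 that dissolve per litre. [Sr^2+] = 0.00892 + s ≈ 0.00892, [F^-] = 2s (since the Sr^2+ already present dominates).
Ksp ≈ 0.00892 × (2s)^2
s = 1.70 x 10^-4 M
Check: s = 1.7 × 10^-4 ≪ 0.00892, so the approximation is valid.

s = 1.70e-4 M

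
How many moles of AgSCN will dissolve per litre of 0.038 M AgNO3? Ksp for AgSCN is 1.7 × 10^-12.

s = 4.5 × 10^-11 M

AgSCN(s) <=> Ag^+(aq) + SCN^-(aq)
Ksp = [Ag^+][SCN^-]
Let s be the molar solubility in this solution. [Ag^+] = 0.038 + s ≈ 0.038, [SCN^-] = s (Ksp is small, so little additional dissolves).
Ksp ≈ 0.038 × s
s = 4.5 × 10^-11 M
Check: s = 4.5 × 10^-11 ≪ 0.038, so the approximation is valid.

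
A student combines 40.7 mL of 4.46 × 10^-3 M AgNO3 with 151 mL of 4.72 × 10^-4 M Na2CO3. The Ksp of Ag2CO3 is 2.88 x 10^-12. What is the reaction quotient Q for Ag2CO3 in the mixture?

Q = 3.33 × 10^-10

Total volume = 40.7 + 151 = 191.7 mL.
[Ag^+] = 4.46 × 10^-3 × (40.7/191.7) = 9.469 × 10^-4 M
[CO3^2-] = 4.72 × 10^-4 × (151/191.7) = 3.718 × 10^-4 M
Ag2CO3(s) ⇌ 2 Ag^+(aq) + CO3^2-(aq), so Q = [Ag^+]^2[CO3^2-]
Q = (9.469 x 10^-4)^2(3.718 × 10^-4) = 3.33 × 10^-10
Q > Ksp, so Ag2CO3 will precipitate.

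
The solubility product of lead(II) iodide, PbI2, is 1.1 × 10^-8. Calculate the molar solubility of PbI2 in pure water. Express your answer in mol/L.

PbI2(s) ⇌ Pb^2+ + 2 I^-
Ksp = [Pb^2+][I^-]^2
For each mole of PbI2 that dissolves: [Pb^2+] = s, [I^-] = 2s.
Substituting: Ksp = s(2s)^2 = 4s^3
s = (1.1 × 10^-8 / 4)^(1/3) = 1.4 × 10^-3 M

s ≈ 1.4e-3 M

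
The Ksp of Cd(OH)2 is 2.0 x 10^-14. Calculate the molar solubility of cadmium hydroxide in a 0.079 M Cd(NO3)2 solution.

Cd(OH)2(s) <=> Cd^2+(aq) + 2 OH^-(aq)
Ksp = [Cd^2+][OH^-]^2
Let s be the molar solubility in this solution. [Cd^2+] = 0.079 + s ≈ 0.079, [OH^-] = 2s (since Cd^2+ from Cd(NO3)2 dominates).
Ksp ≈ 0.079 × (2s)^2
s = 2.5 × 10^-7 M
Check: s = 2.5 × 10^-7 ≪ 0.079, so the approximation is valid.

s ≈ 2.5 × 10^-7 M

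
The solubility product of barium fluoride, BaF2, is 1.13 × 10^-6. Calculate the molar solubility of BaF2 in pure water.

s = 6.56 × 10^-3 M

BaF2(s) ⇌ Ba^2+(aq) + 2 F^-(aq)
Ksp = [Ba^2+][F^-]^2
With molar solubility s: [Ba^2+] = s, [F^-] = 2s.
Ksp = s(2s)^2 = 4s^3
Solving, s = (1.13 × 10^-6/4)^(1/3) = 6.56 x 10^-3 M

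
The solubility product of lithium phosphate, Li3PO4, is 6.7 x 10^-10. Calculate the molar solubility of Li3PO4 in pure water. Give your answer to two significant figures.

Li3PO4(s) ⇌ 3 Li^+(aq) + PO4^3-(aq)
Ksp = [Li^+]^3[PO4^3-]
Let s = molar solubility. Then [Li^+] = 3s and [PO4^3-] = s.
Ksp = (3s)^3s = 27s^4
Solving, s = (6.7 x 10^-10/27)^(1/4) = 2.2 x 10^-3 M

s ≈ 2.2e-3 M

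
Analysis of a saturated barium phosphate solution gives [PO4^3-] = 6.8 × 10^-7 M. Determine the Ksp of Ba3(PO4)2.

Ba3(PO4)2(s) ⇌ 3 Ba^2+ + 2 PO4^3-
Stoichiometry gives [Ba^2+] = (3/2)[PO4^3-] = 1.02 × 10^-6 M.
Ksp = [Ba^2+]^3[PO4^3-]^2
Ksp = (1.02 × 10^-6)^3 × (6.8 × 10^-7)^2 = 4.9 x 10^-31

4.9 x 10^-31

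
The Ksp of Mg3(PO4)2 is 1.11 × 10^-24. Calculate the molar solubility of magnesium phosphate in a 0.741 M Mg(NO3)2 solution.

Mg3(PO4)2(s) ⇌ 3 Mg^2+ + 2 PO4^3-
Ksp = [Mg^2+]^3[PO4^3-]^2
Let s = moles of Mg3(PO4)2 that dissolve per litre. [Mg^2+] = 0.741 + 3s ≈ 0.741, [PO4^3-] = 2s (Ksp is small, so little additional dissolves).
Ksp ≈ (0.741)^3 × (2s)^2
s = 8.26 × 10^-13 M
Check: 3s = 2.5 x 10^-12 ≪ 0.741, so the approximation is valid.

8.26 × 10^-13 M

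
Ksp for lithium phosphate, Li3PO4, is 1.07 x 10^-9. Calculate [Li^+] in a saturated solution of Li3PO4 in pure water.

[Li^+] = 7.53 x 10^-3 M

Li3PO4(s) ⇌ 3 Li^+(aq) + PO4^3-(aq)
Ksp = [Li^+]^3[PO4^3-]
For each mole of Li3PO4 that dissolves: [Li^+] = 3s, [PO4^3-] = s.
Ksp = (3s)^3s = 27s^4
s^4 = 1.07 x 10^-9 / 27, so s = 2.509 x 10^-3 M
[Li^+] = 3s = 7.53 × 10^-3 M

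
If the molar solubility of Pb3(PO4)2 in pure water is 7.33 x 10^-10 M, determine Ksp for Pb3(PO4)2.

Pb3(PO4)2(s) <=> 3 Pb^2+ + 2 PO4^3-
If s mol/L of Pb3(PO4)2 dissolves, [Pb^2+] = 3s and [PO4^3-] = 2s.
Ksp = [Pb^2+]^3[PO4^3-]^2
Ksp = (3s)^3(2s)^2 = 108s^5
With s = 7.33 x 10^-10: Ksp = 2.29 × 10^-44

Ksp = 2.29e-44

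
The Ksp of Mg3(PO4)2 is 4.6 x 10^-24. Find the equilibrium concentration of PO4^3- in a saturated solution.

Mg3(PO4)2(s) ⇌ 3 Mg^2+ + 2 PO4^3-
Ksp = [Mg^2+]^3[PO4^3-]^2
With molar solubility s: [Mg^2+] = 3s, [PO4^3-] = 2s.
Substituting: Ksp = (3s)^3(2s)^2 = 108s^5
s = (4.6 x 10^-24 / 108)^(1/5) = 8.43 x 10^-6 M
[PO4^3-] = 2s = 1.7 × 10^-5 M

[PO4^3-] = 1.7 x 10^-5 M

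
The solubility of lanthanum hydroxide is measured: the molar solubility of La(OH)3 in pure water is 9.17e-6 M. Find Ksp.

La(OH)3(s) ⇌ La^3+ + 3 OH^-
If s mol/L of La(OH)3 dissolves, [La^3+] = s and [OH^-] = 3s.
Ksp = [La^3+][OH^-]^3
Ksp = s(3s)^3 = 27s^4
With s = 9.17 x 10^-6: Ksp = 1.91 × 10^-19

Ksp ≈ 1.91 × 10^-19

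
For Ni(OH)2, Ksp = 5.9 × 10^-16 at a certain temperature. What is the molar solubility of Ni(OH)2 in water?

s ≈ 5.3 × 10^-6 M

Ni(OH)2(s) ⇌ Ni^2+ + 2 OH^-
Ksp = [Ni^2+][OH^-]^2
With molar solubility s: [Ni^2+] = s, [OH^-] = 2s.
Ksp = s(2s)^2 = 4s^3
s = (5.9 × 10^-16 / 4)^(1/3) = 5.3 × 10^-6 M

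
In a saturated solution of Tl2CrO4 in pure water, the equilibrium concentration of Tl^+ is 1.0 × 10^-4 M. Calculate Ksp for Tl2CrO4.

Tl2CrO4(s) <=> 2 Tl^+ + CrO4^2-
Stoichiometry gives [CrO4^2-] = (1/2)[Tl^+] = 5.00 × 10^-5 M.
Ksp = [Tl^+]^2[CrO4^2-]
Ksp = (1.0 × 10^-4)^2 × 5.00 x 10^-5 = 5.0 × 10^-13

Ksp ≈ 5.0 x 10^-13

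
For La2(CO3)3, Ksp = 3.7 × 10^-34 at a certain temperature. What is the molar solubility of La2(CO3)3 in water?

s ≈ 8.1 × 10^-8 M

La2(CO3)3(s) ⇌ 2 La^3+ + 3 CO3^2-
Ksp = [La^3+]^2[CO3^2-]^3
If s mol/L of La2(CO3)3 dissolves, [La^3+] = 2s and [CO3^2-] = 3s.
So Ksp = (2s)^2 × (3s)^3 = 108s^5
s = (3.7 × 10^-34 / 108)^(1/5) = 8.1 x 10^-8 M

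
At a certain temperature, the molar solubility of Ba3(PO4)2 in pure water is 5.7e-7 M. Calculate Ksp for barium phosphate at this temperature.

Ba3(PO4)2(s) <=> 3 Ba^2+ + 2 PO4^3-
If s mol/L of Ba3(PO4)2 dissolves, [Ba^2+] = 3s and [PO4^3-] = 2s.
Ksp = [Ba^2+]^3[PO4^3-]^2
Substituting: Ksp = (3s)^3(2s)^2 = 108s^5
With s = 5.7 × 10^-7: Ksp = 6.5 × 10^-30

Ksp = 6.5 × 10^-30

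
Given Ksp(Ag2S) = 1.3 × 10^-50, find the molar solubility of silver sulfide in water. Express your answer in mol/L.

s ≈ 1.5 × 10^-17 M

Ag2S(s) <=> 2 Ag^+ + S^2-
Ksp = [Ag^+]^2[S^2-]
With molar solubility s: [Ag^+] = 2s, [S^2-] = s.
So Ksp = (2s)^2 × s = 4s^3
Solving, s = (1.3 × 10^-50/4)^(1/3) = 1.5 × 10^-17 M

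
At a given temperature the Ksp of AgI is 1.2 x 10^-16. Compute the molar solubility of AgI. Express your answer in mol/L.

AgI(s) <=> Ag^+ + I^-
Ksp = [Ag^+][I^-]
For each mole of AgI that dissolves: [Ag^+] = s, [I^-] = s.
Ksp = s^2
s = √(1.2 x 10^-16) = 1.1 x 10^-8 M

s ≈ 1.1 × 10^-8 M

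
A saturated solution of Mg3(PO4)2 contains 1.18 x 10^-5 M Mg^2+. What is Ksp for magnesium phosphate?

Mg3(PO4)2(s) ⇌ 3 Mg^2+ + 2 PO4^3-
Stoichiometry gives [PO4^3-] = (2/3)[Mg^2+] = 7.867 × 10^-6 M.
Ksp = [Mg^2+]^3[PO4^3-]^2
Ksp = (1.18 x 10^-5)^3 × (7.867 × 10^-6)^2 = 1.02 × 10^-25

Ksp ≈ 1.02 × 10^-25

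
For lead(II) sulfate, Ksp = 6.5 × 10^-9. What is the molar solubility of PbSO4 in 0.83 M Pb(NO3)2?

s ≈ 7.8 x 10^-9 M

PbSO4(s) <=> Pb^2+(aq) + SO4^2-(aq)
Ksp = [Pb^2+][SO4^2-]
If s mol/L dissolves here, [Pb^2+] = 0.83 + s ≈ 0.83, [SO4^2-] = s (since Pb^2+ from Pb(NO3)2 dominates).
Ksp ≈ 0.83 × s
s = 7.8 × 10^-9 M
Check: s = 7.8 × 10^-9 ≪ 0.83, so the approximation is valid.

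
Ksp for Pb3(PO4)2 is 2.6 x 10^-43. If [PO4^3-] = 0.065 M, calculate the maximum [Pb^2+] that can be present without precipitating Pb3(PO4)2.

Pb3(PO4)2(s) <=> 3 Pb^2+(aq) + 2 PO4^3-(aq)
Ksp = [Pb^2+]^3[PO4^3-]^2
Precipitation begins when Q = Ksp. With [PO4^3-] = 0.065 M:
2.6 x 10^-43 = (0.065)^2 × [Pb^2+]^3
[Pb^2+] = (2.6 x 10^-43 / 4.23 × 10^-3)^(1/3) = 3.9 × 10^-14 M

[Pb^2+] = 3.9 × 10^-14 M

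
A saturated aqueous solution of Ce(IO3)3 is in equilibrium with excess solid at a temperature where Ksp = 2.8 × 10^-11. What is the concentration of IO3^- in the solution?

[IO3^-] ≈ 3.0 x 10^-3 M

Ce(IO3)3(s) <=> Ce^3+(aq) + 3 IO3^-(aq)
Ksp = [Ce^3+][IO3^-]^3
For each mole of Ce(IO3)3 that dissolves: [Ce^3+] = s, [IO3^-] = 3s.
So Ksp = s × (3s)^3 = 27s^4
s = (2.8 × 10^-11 / 27)^(1/4) = 1.01 × 10^-3 M
[IO3^-] = 3s = 3.0 x 10^-3 M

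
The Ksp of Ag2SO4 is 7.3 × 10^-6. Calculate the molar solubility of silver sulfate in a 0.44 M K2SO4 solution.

Ag2SO4(s) ⇌ 2 Ag^+ + SO4^2-
Ksp = [Ag^+]^2[SO4^2-]
If s mol/L dissolves here, [Ag^+] = 2s, [SO4^2-] = 0.44 + s ≈ 0.44 (Ksp is small, so little additional dissolves).
Ksp ≈ (2s)^2 × 0.44
s = 2.0 x 10^-3 M
Check: s = 2.0 × 10^-3 ≪ 0.44, so the approximation is valid.

s = 2.0 x 10^-3 M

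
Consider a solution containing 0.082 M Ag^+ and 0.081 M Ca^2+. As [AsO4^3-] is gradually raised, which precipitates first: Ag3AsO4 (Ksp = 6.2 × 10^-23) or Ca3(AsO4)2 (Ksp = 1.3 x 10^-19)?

Precipitation of each salt starts when its ion product equals its Ksp.
For Ag3AsO4: 6.2 × 10^-23 = (0.082)^3 × [AsO4^3-]  ⇒  [AsO4^3-] = 1.1 x 10^-19 M.
For Ca3(AsO4)2: 1.3 x 10^-19 = (0.081)^3 × [AsO4^3-]^2  ⇒  [AsO4^3-] = 1.6 x 10^-8 M.
The salt with the lower threshold [AsO4^3-] precipitates first: Ag3AsO4.

Ag3AsO4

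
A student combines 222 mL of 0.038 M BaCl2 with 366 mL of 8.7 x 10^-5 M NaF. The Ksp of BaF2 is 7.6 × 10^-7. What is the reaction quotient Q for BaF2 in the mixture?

Total volume = 222 + 366 = 588 mL.
[Ba^2+] = 3.8 x 10^-2 × (222/588) = 1.43 × 10^-2 M
[F^-] = 8.7 × 10^-5 × (366/588) = 5.42 x 10^-5 M
BaF2(s) <=> Ba^2+(aq) + 2 F^-(aq), so Q = [Ba^2+][F^-]^2
Q = (1.43 × 10^-2)(5.42 × 10^-5)^2 = 4.2 × 10^-11
Q < Ksp, so no precipitate of BaF2 forms.

Q = 4.2 × 10^-11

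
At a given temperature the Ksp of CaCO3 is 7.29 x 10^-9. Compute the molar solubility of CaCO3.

s = 8.54 x 10^-5 M

CaCO3(s) ⇌ Ca^2+(aq) + CO3^2-(aq)
Ksp = [Ca^2+][CO3^2-]
With molar solubility s: [Ca^2+] = s, [CO3^2-] = s.
Ksp = s^2
s = (7.29 x 10^-9)^(1/2) = 8.54 × 10^-5 M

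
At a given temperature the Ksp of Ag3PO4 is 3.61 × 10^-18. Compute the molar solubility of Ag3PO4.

1.91 × 10^-5 M

Ag3PO4(s) ⇌ 3 Ag^+(aq) + PO4^3-(aq)
Ksp = [Ag^+]^3[PO4^3-]
If s mol/L of Ag3PO4 dissolves, [Ag^+] = 3s and [PO4^3-] = s.
Ksp = (3s)^3s = 27s^4
Solving, s = (3.61 × 10^-18/27)^(1/4) = 1.91 x 10^-5 M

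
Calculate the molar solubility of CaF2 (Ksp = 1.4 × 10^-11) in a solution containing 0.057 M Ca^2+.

s ≈ 7.8 × 10^-6 M

CaF2(s) ⇌ Ca^2+(aq) + 2 F^-(aq)
Ksp = [Ca^2+][F^-]^2
Let s = moles of CaF2 that dissolve per litre. [Ca^2+] = 0.057 + s ≈ 0.057, [F^-] = 2s (common-ion effect: Ca^2+ is already 0.057 M).
Ksp ≈ 0.057 × (2s)^2
s = 7.8 x 10^-6 M
Check: s = 7.8 × 10^-6 ≪ 0.057, so the approximation is valid.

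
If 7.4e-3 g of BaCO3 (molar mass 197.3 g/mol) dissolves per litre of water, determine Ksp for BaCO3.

Molar solubility s = (7.4 × 10^-3 g/L) / (197.3 g/mol) = 3.75 × 10^-5 M.
BaCO3(s) <=> Ba^2+(aq) + CO3^2-(aq)
With molar solubility s: [Ba^2+] = s, [CO3^2-] = s.
Ksp = [Ba^2+][CO3^2-]
Ksp = s^2
With s = 3.75 × 10^-5: Ksp = 1.4 x 10^-9

1.4e-9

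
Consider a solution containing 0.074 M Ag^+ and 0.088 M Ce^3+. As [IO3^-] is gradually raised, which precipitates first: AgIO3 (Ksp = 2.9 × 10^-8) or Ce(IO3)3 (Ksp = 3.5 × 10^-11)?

AgIO3

Precipitation of each salt starts when its ion product equals its Ksp.
For AgIO3: 2.9 × 10^-8 = 0.074 × [IO3^-]  ⇒  [IO3^-] = 3.9 × 10^-7 M.
For Ce(IO3)3: 3.5 × 10^-11 = 0.088 × [IO3^-]^3  ⇒  [IO3^-] = 7.4 × 10^-4 M.
The salt with the lower threshold [IO3^-] precipitates first: AgIO3.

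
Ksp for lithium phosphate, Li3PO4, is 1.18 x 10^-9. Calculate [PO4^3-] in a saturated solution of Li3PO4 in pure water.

[PO4^3-] = 2.57e-3 M

Li3PO4(s) <=> 3 Li^+(aq) + PO4^3-(aq)
Ksp = [Li^+]^3[PO4^3-]
With molar solubility s: [Li^+] = 3s, [PO4^3-] = s.
Ksp = (3s)^3s = 27s^4
Solving, s = (1.18 x 10^-9/27)^(1/4) = 2.571 × 10^-3 M
[PO4^3-] = s = 2.57 × 10^-3 M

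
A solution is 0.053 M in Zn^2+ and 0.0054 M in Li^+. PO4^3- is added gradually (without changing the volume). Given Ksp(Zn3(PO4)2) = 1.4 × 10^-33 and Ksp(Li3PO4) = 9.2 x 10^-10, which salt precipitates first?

Zn3(PO4)2

Precipitation of each salt starts when its ion product equals its Ksp.
For Zn3(PO4)2: 1.4 × 10^-33 = (0.053)^3 × [PO4^3-]^2  ⇒  [PO4^3-] = 3.1 × 10^-15 M.
For Li3PO4: 9.2 x 10^-10 = (0.0054)^3 × [PO4^3-]  ⇒  [PO4^3-] = 5.8 x 10^-3 M.
The salt with the lower threshold [PO4^3-] precipitates first: Zn3(PO4)2.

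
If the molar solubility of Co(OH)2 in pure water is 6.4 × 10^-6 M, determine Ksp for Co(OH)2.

Co(OH)2(s) ⇌ Co^2+ + 2 OH^-
With molar solubility s: [Co^2+] = s, [OH^-] = 2s.
Ksp = [Co^2+][OH^-]^2
Ksp = s(2s)^2 = 4s^3
Ksp = 4 × (6.4 x 10^-6)^3 = 1.0 x 10^-15

1.0e-15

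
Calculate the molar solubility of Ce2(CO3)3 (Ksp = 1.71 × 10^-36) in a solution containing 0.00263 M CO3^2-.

Ce2(CO3)3(s) ⇌ 2 Ce^3+ + 3 CO3^2-
Ksp = [Ce^3+]^2[CO3^2-]^3
Let s be the molar solubility in this solution. [Ce^3+] = 2s, [CO3^2-] = 0.00263 + 3s ≈ 0.00263 (Ksp is small, so little additional dissolves).
Ksp ≈ (2s)^2 × (0.00263)^3
s = 4.85 x 10^-15 M
Check: 3s = 1.5 × 10^-14 ≪ 0.00263, so the approximation is valid.

s = 4.85e-15 M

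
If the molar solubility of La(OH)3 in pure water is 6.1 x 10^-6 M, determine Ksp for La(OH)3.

La(OH)3(s) ⇌ La^3+ + 3 OH^-
If s mol/L of La(OH)3 dissolves, [La^3+] = s and [OH^-] = 3s.
Ksp = [La^3+][OH^-]^3
Substituting: Ksp = s(3s)^3 = 27s^4
Ksp = 27 × (6.1 × 10^-6)^4 = 3.7 × 10^-20

3.7e-20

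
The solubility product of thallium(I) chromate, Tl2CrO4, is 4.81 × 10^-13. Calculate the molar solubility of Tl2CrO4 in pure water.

Tl2CrO4(s) ⇌ 2 Tl^+ + CrO4^2-
Ksp = [Tl^+]^2[CrO4^2-]
Let s = molar solubility. Then [Tl^+] = 2s and [CrO4^2-] = s.
Ksp = (2s)^2s = 4s^3
Solving, s = (4.81 × 10^-13/4)^(1/3) = 4.94 × 10^-5 M

s ≈ 4.94 × 10^-5 M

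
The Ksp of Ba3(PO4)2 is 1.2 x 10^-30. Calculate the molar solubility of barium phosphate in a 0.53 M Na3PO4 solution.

s = 5.4 × 10^-11 M

Ba3(PO4)2(s) ⇌ 3 Ba^2+ + 2 PO4^3-
Ksp = [Ba^2+]^3[PO4^3-]^2
If s mol/L dissolves here, [Ba^2+] = 3s, [PO4^3-] = 0.53 + 2s ≈ 0.53 (since PO4^3- from Na3PO4 dominates).
Ksp ≈ (3s)^3 × (0.53)^2
s = 5.4 × 10^-11 M
Check: 2s = 1.1 × 10^-10 ≪ 0.53, so the approximation is valid.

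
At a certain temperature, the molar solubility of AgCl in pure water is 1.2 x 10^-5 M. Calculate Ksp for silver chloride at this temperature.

AgCl(s) ⇌ Ag^+(aq) + Cl^-(aq)
With molar solubility s: [Ag^+] = s, [Cl^-] = s.
Ksp = [Ag^+][Cl^-]
Ksp = s^2
Ksp = (1.2 × 10^-5)^2 = 1.4 × 10^-10

1.4 × 10^-10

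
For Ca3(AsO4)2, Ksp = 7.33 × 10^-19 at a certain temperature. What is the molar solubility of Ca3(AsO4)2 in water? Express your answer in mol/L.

9.25 × 10^-5 M

Ca3(AsO4)2(s) <=> 3 Ca^2+(aq) + 2 AsO4^3-(aq)
Ksp = [Ca^2+]^3[AsO4^3-]^2
For each mole of Ca3(AsO4)2 that dissolves: [Ca^2+] = 3s, [AsO4^3-] = 2s.
Ksp = (3s)^3(2s)^2 = 108s^5
Solving, s = (7.33 × 10^-19/108)^(1/5) = 9.25 × 10^-5 M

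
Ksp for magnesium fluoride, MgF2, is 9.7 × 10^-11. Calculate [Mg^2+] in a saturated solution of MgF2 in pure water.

MgF2(s) ⇌ Mg^2+(aq) + 2 F^-(aq)
Ksp = [Mg^2+][F^-]^2
With molar solubility s: [Mg^2+] = s, [F^-] = 2s.
Ksp = s(2s)^2 = 4s^3
s^3 = 9.7 × 10^-11 / 4, so s = 2.89 × 10^-4 M
[Mg^2+] = s = 2.9 x 10^-4 M

[Mg^2+] ≈ 2.9e-4 M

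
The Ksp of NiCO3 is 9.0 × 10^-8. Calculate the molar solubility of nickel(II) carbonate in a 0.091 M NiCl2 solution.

9.9 × 10^-7 M

NiCO3(s) ⇌ Ni^2+ + CO3^2-
Ksp = [Ni^2+][CO3^2-]
Let s = moles of NiCO3 that dissolve per litre. [Ni^2+] = 0.091 + s ≈ 0.091, [CO3^2-] = s (Ksp is small, so little additional dissolves).
Ksp ≈ 0.091 × s
s = 9.9 x 10^-7 M
Check: s = 9.9 × 10^-7 ≪ 0.091, so the approximation is valid.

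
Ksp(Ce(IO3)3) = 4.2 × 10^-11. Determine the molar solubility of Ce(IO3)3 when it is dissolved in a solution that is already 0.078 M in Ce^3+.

s ≈ 2.7e-4 M

Ce(IO3)3(s) <=> Ce^3+(aq) + 3 IO3^-(aq)
Ksp = [Ce^3+][IO3^-]^3
Let s be the molar solubility in this solution. [Ce^3+] = 0.078 + s ≈ 0.078, [IO3^-] = 3s (common-ion effect: Ce^3+ is already 0.078 M).
Ksp ≈ 0.078 × (3s)^3
s = 2.7 × 10^-4 M
Check: s = 2.7 × 10^-4 ≪ 0.078, so the approximation is valid.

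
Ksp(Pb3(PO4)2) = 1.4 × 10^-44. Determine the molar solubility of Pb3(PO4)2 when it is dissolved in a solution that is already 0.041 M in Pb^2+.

Pb3(PO4)2(s) ⇌ 3 Pb^2+ + 2 PO4^3-
Ksp = [Pb^2+]^3[PO4^3-]^2
Let s = moles of Pb3(PO4)2 that dissolve per litre. [Pb^2+] = 0.041 + 3s ≈ 0.041, [PO4^3-] = 2s (Ksp is small, so little additional dissolves).
Ksp ≈ (0.041)^3 × (2s)^2
s = 7.1 × 10^-21 M
Check: 3s = 2.1 × 10^-20 ≪ 0.041, so the approximation is valid.

7.1 x 10^-21 M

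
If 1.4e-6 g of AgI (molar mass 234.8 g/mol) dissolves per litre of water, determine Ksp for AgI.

Ksp = 3.6 × 10^-17

Molar solubility s = (1.4 × 10^-6 g/L) / (234.8 g/mol) = 5.96 x 10^-9 M.
AgI(s) ⇌ Ag^+(aq) + I^-(aq)
With molar solubility s: [Ag^+] = s, [I^-] = s.
Ksp = [Ag^+][I^-]
Ksp = s^2
With s = 5.96 × 10^-9: Ksp = 3.6 × 10^-17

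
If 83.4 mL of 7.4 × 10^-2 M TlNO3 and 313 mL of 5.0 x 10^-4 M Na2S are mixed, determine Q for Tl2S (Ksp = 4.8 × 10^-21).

Q ≈ 9.6 × 10^-8

Total volume = 83.4 + 313 = 396.4 mL.
[Tl^+] = 7.4 × 10^-2 × (83.4/396.4) = 1.56 x 10^-2 M
[S^2-] = 5.0 x 10^-4 × (313/396.4) = 3.95 × 10^-4 M
Tl2S(s) ⇌ 2 Tl^+ + S^2-, so Q = [Tl^+]^2[S^2-]
Q = (1.56 × 10^-2)^2(3.95 × 10^-4) = 9.6 x 10^-8
Q > Ksp, so Tl2S will precipitate.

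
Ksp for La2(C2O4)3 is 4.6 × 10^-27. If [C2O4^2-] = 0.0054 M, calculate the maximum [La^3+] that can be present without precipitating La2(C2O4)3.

[La^3+] ≈ 1.7 × 10^-10 M

La2(C2O4)3(s) ⇌ 2 La^3+ + 3 C2O4^2-
Ksp = [La^3+]^2[C2O4^2-]^3
Precipitation begins when Q = Ksp. With [C2O4^2-] = 0.0054 M:
4.6 × 10^-27 = (0.0054)^3 × [La^3+]^2
[La^3+] = (4.6 × 10^-27 / 1.57 × 10^-7)^(1/2) = 1.7 × 10^-10 M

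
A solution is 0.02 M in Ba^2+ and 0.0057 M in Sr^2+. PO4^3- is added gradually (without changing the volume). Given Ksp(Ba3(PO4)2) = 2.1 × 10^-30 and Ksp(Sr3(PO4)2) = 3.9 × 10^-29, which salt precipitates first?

Ba3(PO4)2

Each salt begins to precipitate when Q = Ksp, i.e. when [PO4^3-] reaches its threshold.
For Ba3(PO4)2: 2.1 × 10^-30 = (0.02)^3 × [PO4^3-]^2  ⇒  [PO4^3-] = 5.1 × 10^-13 M.
For Sr3(PO4)2: 3.9 × 10^-29 = (0.0057)^3 × [PO4^3-]^2  ⇒  [PO4^3-] = 1.5 x 10^-11 M.
The salt with the lower threshold [PO4^3-] precipitates first: Ba3(PO4)2.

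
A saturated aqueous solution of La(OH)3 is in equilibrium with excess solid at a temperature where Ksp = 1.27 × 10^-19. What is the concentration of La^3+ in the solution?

La(OH)3(s) <=> La^3+ + 3 OH^-
Ksp = [La^3+][OH^-]^3
If s mol/L of La(OH)3 dissolves, [La^3+] = s and [OH^-] = 3s.
So Ksp = s × (3s)^3 = 27s^4
Solving, s = (1.27 × 10^-19/27)^(1/4) = 8.282 x 10^-6 M
[La^3+] = s = 8.28 x 10^-6 M

[La^3+] ≈ 8.28 × 10^-6 M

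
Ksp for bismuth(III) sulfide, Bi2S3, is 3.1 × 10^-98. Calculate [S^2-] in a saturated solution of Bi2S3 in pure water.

Bi2S3(s) ⇌ 2 Bi^3+(aq) + 3 S^2-(aq)
Ksp = [Bi^3+]^2[S^2-]^3
If s mol/L of Bi2S3 dissolves, [Bi^3+] = 2s and [S^2-] = 3s.
So Ksp = (2s)^2 × (3s)^3 = 108s^5
Solving, s = (3.1 × 10^-98/108)^(1/5) = 1.23 × 10^-20 M
[S^2-] = 3s = 3.7 x 10^-20 M

3.7e-20 M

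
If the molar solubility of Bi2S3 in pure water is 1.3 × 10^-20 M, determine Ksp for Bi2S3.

Bi2S3(s) <=> 2 Bi^3+ + 3 S^2-
If s mol/L of Bi2S3 dissolves, [Bi^3+] = 2s and [S^2-] = 3s.
Ksp = [Bi^3+]^2[S^2-]^3
Ksp = (2s)^2(3s)^3 = 108s^5
Ksp = 108 × (1.3 × 10^-20)^5 = 4.0 × 10^-98

4.0 × 10^-98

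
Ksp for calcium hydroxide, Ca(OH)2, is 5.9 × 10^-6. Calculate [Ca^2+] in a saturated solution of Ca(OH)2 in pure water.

[Ca^2+] ≈ 1.1 × 10^-2 M

Ca(OH)2(s) ⇌ Ca^2+ + 2 OH^-
Ksp = [Ca^2+][OH^-]^2
For each mole of Ca(OH)2 that dissolves: [Ca^2+] = s, [OH^-] = 2s.
Ksp = s(2s)^2 = 4s^3
s = (5.9 × 10^-6 / 4)^(1/3) = 1.14 × 10^-2 M
[Ca^2+] = s = 1.1 × 10^-2 M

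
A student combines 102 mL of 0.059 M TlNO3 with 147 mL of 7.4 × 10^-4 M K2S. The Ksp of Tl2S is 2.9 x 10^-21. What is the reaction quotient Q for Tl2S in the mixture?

Total volume = 102 + 147 = 249 mL.
[Tl^+] = 5.9 × 10^-2 × (102/249) = 2.42 × 10^-2 M
[S^2-] = 7.4 × 10^-4 × (147/249) = 4.37 × 10^-4 M
Tl2S(s) <=> 2 Tl^+(aq) + S^2-(aq), so Q = [Tl^+]^2[S^2-]
Q = (2.42 × 10^-2)^2(4.37 x 10^-4) = 2.6 x 10^-7
Q > Ksp, so Tl2S will precipitate.

Q ≈ 2.6 x 10^-7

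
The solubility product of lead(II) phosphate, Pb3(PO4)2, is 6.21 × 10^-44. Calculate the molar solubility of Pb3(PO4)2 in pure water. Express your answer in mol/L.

8.95 x 10^-10 M

Pb3(PO4)2(s) ⇌ 3 Pb^2+ + 2 PO4^3-
Ksp = [Pb^2+]^3[PO4^3-]^2
If s mol/L of Pb3(PO4)2 dissolves, [Pb^2+] = 3s and [PO4^3-] = 2s.
So Ksp = (3s)^3 × (2s)^2 = 108s^5
s = (6.21 × 10^-44 / 108)^(1/5) = 8.95 × 10^-10 M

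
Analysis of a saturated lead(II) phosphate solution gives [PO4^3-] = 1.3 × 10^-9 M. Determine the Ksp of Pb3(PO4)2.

Pb3(PO4)2(s) <=> 3 Pb^2+ + 2 PO4^3-
Stoichiometry gives [Pb^2+] = (3/2)[PO4^3-] = 1.95 x 10^-9 M.
Ksp = [Pb^2+]^3[PO4^3-]^2
Ksp = (1.95 x 10^-9)^3 × (1.3 × 10^-9)^2 = 1.3 x 10^-44

1.3 × 10^-44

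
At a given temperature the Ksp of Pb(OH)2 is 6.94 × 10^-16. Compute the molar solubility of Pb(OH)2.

s ≈ 5.58 × 10^-6 M

Pb(OH)2(s) ⇌ Pb^2+ + 2 OH^-
Ksp = [Pb^2+][OH^-]^2
If s mol/L of Pb(OH)2 dissolves, [Pb^2+] = s and [OH^-] = 2s.
Ksp = s(2s)^2 = 4s^3
Solving, s = (6.94 × 10^-16/4)^(1/3) = 5.58 x 10^-6 M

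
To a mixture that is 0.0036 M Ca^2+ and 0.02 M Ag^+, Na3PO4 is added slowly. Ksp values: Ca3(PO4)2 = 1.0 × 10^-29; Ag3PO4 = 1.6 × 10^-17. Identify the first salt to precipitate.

Ag3PO4

Precipitation of each salt starts when its ion product equals its Ksp.
For Ca3(PO4)2: 1.0 × 10^-29 = (0.0036)^3 × [PO4^3-]^2  ⇒  [PO4^3-] = 1.5 × 10^-11 M.
For Ag3PO4: 1.6 × 10^-17 = (0.02)^3 × [PO4^3-]  ⇒  [PO4^3-] = 2.0 × 10^-12 M.
The salt with the lower threshold [PO4^3-] precipitates first: Ag3PO4.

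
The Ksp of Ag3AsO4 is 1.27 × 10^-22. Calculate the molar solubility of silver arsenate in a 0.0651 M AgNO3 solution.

Ag3AsO4(s) ⇌ 3 Ag^+(aq) + AsO4^3-(aq)
Ksp = [Ag^+]^3[AsO4^3-]
Let s = moles of Ag3AsO4 that dissolve per litre. [Ag^+] = 0.0651 + 3s ≈ 0.0651, [AsO4^3-] = s (Ksp is small, so little additional dissolves).
Ksp ≈ (0.0651)^3 × s
s = 4.60 x 10^-19 M
Check: 3s = 1.4 × 10^-18 ≪ 0.0651, so the approximation is valid.

s ≈ 4.60 x 10^-19 M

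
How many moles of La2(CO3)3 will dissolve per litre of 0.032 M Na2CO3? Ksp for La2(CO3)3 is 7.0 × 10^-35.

s ≈ 7.3 × 10^-16 M

La2(CO3)3(s) <=> 2 La^3+(aq) + 3 CO3^2-(aq)
Ksp = [La^3+]^2[CO3^2-]^3
Let s = moles of La2(CO3)3 that dissolve per litre. [La^3+] = 2s, [CO3^2-] = 0.032 + 3s ≈ 0.032 (common-ion effect: CO3^2- is already 0.032 M).
Ksp ≈ (2s)^2 × (0.032)^3
s = 7.3 x 10^-16 M
Check: 3s = 2.2 x 10^-15 ≪ 0.032, so the approximation is valid.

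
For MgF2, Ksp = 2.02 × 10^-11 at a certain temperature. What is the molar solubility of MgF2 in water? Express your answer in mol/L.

MgF2(s) ⇌ Mg^2+(aq) + 2 F^-(aq)
Ksp = [Mg^2+][F^-]^2
Let s = molar solubility. Then [Mg^2+] = s and [F^-] = 2s.
Substituting: Ksp = s(2s)^2 = 4s^3
Solving, s = (2.02 × 10^-11/4)^(1/3) = 1.72 × 10^-4 M

1.72 × 10^-4 M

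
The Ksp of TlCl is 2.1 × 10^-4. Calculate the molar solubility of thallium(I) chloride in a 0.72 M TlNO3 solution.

s ≈ 2.9 × 10^-4 M

TlCl(s) <=> Tl^+(aq) + Cl^-(aq)
Ksp = [Tl^+][Cl^-]
If s mol/L dissolves here, [Tl^+] = 0.72 + s ≈ 0.72, [Cl^-] = s (Ksp is small, so little additional dissolves).
Ksp ≈ 0.72 × s
s = 2.9 x 10^-4 M
Check: s = 2.9 × 10^-4 ≪ 0.72, so the approximation is valid.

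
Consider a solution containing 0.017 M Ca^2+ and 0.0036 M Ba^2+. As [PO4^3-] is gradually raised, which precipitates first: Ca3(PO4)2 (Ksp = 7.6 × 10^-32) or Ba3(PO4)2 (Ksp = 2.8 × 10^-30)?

Ca3(PO4)2

Precipitation of each salt starts when its ion product equals its Ksp.
For Ca3(PO4)2: 7.6 × 10^-32 = (0.017)^3 × [PO4^3-]^2  ⇒  [PO4^3-] = 1.2 × 10^-13 M.
For Ba3(PO4)2: 2.8 × 10^-30 = (0.0036)^3 × [PO4^3-]^2  ⇒  [PO4^3-] = 7.7 x 10^-12 M.
The salt with the lower threshold [PO4^3-] precipitates first: Ca3(PO4)2.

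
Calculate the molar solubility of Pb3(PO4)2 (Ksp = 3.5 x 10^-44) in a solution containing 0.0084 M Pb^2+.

Pb3(PO4)2(s) <=> 3 Pb^2+ + 2 PO4^3-
Ksp = [Pb^2+]^3[PO4^3-]^2
Let s be the molar solubility in this solution. [Pb^2+] = 0.0084 + 3s ≈ 0.0084, [PO4^3-] = 2s (since the Pb^2+ already present dominates).
Ksp ≈ (0.0084)^3 × (2s)^2
s = 1.2 × 10^-19 M
Check: 3s = 3.6 x 10^-19 ≪ 0.0084, so the approximation is valid.

1.2e-19 M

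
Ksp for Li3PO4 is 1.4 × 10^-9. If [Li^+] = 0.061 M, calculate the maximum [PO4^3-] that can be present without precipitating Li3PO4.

6.2e-6 M

Li3PO4(s) ⇌ 3 Li^+ + PO4^3-
Ksp = [Li^+]^3[PO4^3-]
Precipitation begins when Q = Ksp. With [Li^+] = 0.061 M:
1.4 × 10^-9 = (0.061)^3 × [PO4^3-]
[PO4^3-] = (1.4 × 10^-9 / 2.27 × 10^-4) = 6.2 × 10^-6 M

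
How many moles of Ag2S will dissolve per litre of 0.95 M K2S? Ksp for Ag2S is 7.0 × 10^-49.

s = 4.3 x 10^-25 M

Ag2S(s) ⇌ 2 Ag^+(aq) + S^2-(aq)
Ksp = [Ag^+]^2[S^2-]
Let s = moles of Ag2S that dissolve per litre. [Ag^+] = 2s, [S^2-] = 0.95 + s ≈ 0.95 (since S^2- from K2S dominates).
Ksp ≈ (2s)^2 × 0.95
s = 4.3 × 10^-25 M
Check: s = 4.3 x 10^-25 ≪ 0.95, so the approximation is valid.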